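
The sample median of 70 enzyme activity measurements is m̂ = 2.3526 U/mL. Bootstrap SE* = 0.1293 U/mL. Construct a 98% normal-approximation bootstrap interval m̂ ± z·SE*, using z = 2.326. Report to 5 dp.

(2.05185, 2.65335)

Margin = 2.326 × 0.1293 = 0.300752
Interval: 2.3526 ± 0.300752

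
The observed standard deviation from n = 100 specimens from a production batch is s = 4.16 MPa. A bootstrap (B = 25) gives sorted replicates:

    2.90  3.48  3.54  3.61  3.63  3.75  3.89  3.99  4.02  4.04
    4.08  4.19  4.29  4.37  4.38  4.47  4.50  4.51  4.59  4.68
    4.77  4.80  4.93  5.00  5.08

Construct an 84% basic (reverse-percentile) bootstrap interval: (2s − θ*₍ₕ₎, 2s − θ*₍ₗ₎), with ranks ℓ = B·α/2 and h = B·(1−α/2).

(3.39, 4.84)

Percentile endpoints at ranks 2 and 23: θ*₍2₎ = 3.48, θ*₍23₎ = 4.93.
Basic interval reflects these around s:
  lower = 2 × 4.16 − 4.93 = 3.39
  upper = 2 × 4.16 − 3.48 = 4.84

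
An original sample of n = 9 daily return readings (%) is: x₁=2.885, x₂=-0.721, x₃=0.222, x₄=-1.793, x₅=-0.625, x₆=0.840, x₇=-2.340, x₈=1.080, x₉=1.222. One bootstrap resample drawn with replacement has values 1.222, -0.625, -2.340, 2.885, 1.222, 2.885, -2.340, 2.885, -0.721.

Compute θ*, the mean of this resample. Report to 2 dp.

Mean = (1.222 + (-0.625) + (-2.340) + 2.885 + 1.222 + 2.885 + (-2.340) + 2.885 + (-0.721)) / 9 = 5.0730 / 9 = 0.56

θ* = 0.56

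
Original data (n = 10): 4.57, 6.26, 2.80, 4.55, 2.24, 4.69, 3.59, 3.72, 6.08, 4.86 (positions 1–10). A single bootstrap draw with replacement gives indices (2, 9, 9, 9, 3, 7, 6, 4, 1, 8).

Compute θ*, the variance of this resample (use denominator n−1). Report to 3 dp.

Resample values: 6.26, 6.08, 6.08, 6.08, 2.80, 3.59, 4.69, 4.55, 4.57, 3.72.
Mean = 4.8420; sum of squared deviations = 13.7872
s² = 13.7872 / 9 = 1.5319

θ* = 1.532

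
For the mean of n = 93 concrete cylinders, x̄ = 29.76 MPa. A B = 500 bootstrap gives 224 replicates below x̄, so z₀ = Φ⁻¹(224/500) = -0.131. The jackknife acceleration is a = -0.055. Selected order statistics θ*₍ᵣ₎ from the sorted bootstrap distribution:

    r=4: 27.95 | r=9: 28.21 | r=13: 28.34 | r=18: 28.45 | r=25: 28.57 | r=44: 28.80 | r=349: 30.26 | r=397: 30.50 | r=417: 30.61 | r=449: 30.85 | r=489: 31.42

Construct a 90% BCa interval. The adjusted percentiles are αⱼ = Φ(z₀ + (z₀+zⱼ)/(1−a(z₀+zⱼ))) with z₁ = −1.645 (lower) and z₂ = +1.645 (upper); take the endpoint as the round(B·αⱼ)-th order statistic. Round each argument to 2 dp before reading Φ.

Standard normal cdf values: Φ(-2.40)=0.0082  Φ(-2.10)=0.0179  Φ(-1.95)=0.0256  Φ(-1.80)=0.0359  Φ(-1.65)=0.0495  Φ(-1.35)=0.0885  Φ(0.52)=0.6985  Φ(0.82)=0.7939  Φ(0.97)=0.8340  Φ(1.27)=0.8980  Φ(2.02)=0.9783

Lower: z₀ + z₁ = -0.131 + (-1.645) = -1.776; 1 − a(z₀+z₁) = 1 − (-0.055)(-1.776) = 0.9023; argument = -0.131 + (-1.776)/0.9023 = -2.0993 → -2.10.
α₁ = Φ(-2.10) = 0.0179; rank = round(500 × 0.0179) = 9; θ*₍9₎ = 28.21.
Upper: z₀ + z₂ = 1.514; 1 − a(z₀+z₂) = 1.0833; argument = 1.2666 → 1.27; α₂ = 0.8980; rank = 449; θ*₍449₎ = 30.85.

(28.21, 30.85)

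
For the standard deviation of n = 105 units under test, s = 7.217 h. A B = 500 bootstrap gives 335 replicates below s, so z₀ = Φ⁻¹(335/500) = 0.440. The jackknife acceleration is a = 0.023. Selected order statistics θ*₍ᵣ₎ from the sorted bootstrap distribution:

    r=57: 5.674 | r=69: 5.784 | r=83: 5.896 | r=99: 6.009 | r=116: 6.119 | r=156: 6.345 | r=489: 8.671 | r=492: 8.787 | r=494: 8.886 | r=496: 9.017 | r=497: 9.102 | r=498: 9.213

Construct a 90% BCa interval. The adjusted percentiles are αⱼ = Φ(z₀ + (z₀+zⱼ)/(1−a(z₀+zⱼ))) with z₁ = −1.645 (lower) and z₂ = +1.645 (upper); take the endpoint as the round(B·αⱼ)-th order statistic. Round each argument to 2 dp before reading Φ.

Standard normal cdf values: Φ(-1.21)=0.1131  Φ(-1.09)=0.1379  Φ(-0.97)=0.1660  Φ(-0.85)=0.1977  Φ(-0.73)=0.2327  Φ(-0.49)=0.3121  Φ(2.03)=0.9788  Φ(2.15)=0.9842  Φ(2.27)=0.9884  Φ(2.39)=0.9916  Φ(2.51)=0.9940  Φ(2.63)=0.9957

Lower: z₀ + z₁ = 0.440 + (-1.645) = -1.205; 1 − a(z₀+z₁) = 1 − (0.023)(-1.205) = 1.0277; argument = 0.440 + (-1.205)/1.0277 = -0.7325 → -0.73.
α₁ = Φ(-0.73) = 0.2327; rank = round(500 × 0.2327) = 116; θ*₍116₎ = 6.119.
Upper: z₀ + z₂ = 2.085; 1 − a(z₀+z₂) = 0.9520; argument = 2.6300 → 2.63; α₂ = 0.9957; rank = 498; θ*₍498₎ = 9.213.

(6.119, 9.213)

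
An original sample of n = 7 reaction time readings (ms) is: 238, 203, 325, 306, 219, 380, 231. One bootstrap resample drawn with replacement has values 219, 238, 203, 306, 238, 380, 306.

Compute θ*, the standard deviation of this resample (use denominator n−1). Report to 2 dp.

Mean = 270.0000; sum of squared deviations = 23830.0000
s² = 23830.0000 / 6 = 3971.6667
s = √3971.6667 = 63.02

θ* = 63.02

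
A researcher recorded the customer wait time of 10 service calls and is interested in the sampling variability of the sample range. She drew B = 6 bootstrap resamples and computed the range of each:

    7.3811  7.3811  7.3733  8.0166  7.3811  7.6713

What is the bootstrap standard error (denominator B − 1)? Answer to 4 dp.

SE* = 0.2637

Bootstrap SE is the standard deviation of the 6 replicate ranges.
Mean of replicates: (7.3811 + 7.3811 + 7.3733 + 8.0166 + 7.3811 + 7.6713) / 6 = 45.20450 / 6 = 7.53408
Sum of squared deviations: (−0.15298)² + (−0.15298)² + (−0.16078)² + (+0.48252)² + (−0.15298)² + (+0.13722)² = 0.34771
Variance = 0.34771 / 5 = 0.06954
SE* = √0.06954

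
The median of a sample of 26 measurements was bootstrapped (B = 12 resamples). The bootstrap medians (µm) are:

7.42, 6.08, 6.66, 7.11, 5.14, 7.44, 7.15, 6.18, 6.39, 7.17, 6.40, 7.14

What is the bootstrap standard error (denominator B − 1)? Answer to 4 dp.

Bootstrap SE is the standard deviation of the 12 replicate medians.
Mean of replicates: (7.42 + 6.08 + 6.66 + 7.11 + 5.14 + 7.44 + 7.15 + 6.18 + 6.39 + 7.17 + 6.40 + 7.14) / 12 = 80.28000 / 12 = 6.69000
Sum of squared deviations: (+0.73000)² + (−0.61000)² + (−0.03000)² + (+0.42000)² + (−1.55000)² + (+0.75000)² + (+0.46000)² + (−0.51000)² + (−0.30000)² + (+0.48000)² + (−0.29000)² + (+0.45000)² = 5.12600
Variance = 5.12600 / 11 = 0.46600
SE* = √0.46600

SE* = 0.6826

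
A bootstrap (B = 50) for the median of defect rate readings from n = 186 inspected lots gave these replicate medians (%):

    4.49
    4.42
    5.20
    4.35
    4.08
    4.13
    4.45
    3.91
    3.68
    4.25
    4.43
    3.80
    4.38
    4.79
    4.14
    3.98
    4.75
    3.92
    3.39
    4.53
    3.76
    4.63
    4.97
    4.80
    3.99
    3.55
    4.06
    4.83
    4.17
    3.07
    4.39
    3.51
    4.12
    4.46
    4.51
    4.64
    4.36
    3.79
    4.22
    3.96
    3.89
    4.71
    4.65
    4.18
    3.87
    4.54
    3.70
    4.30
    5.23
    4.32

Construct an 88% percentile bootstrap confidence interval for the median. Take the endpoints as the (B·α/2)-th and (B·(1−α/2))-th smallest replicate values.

Sorted replicates: 3.07, 3.39, 3.51, 3.55, 3.68, 3.70, 3.76, 3.79, 3.80, 3.87, 3.89, 3.91, 3.92, 3.96, 3.98, 3.99, 4.06, 4.08, 4.12, 4.13, 4.14, 4.17, 4.18, 4.22, 4.25, 4.30, 4.32, 4.35, 4.36, 4.38, 4.39, 4.42, 4.43, 4.45, 4.46, 4.49, 4.51, 4.53, 4.54, 4.63, 4.64, 4.65, 4.71, 4.75, 4.79, 4.80, 4.83, 4.97, 5.20, 5.23
α = 0.12; lower rank = 50 × 0.060 = 3; upper rank = 50 × 0.940 = 47.
The 3rd smallest replicate is 3.51; the 47th is 4.83.

(3.51, 4.83)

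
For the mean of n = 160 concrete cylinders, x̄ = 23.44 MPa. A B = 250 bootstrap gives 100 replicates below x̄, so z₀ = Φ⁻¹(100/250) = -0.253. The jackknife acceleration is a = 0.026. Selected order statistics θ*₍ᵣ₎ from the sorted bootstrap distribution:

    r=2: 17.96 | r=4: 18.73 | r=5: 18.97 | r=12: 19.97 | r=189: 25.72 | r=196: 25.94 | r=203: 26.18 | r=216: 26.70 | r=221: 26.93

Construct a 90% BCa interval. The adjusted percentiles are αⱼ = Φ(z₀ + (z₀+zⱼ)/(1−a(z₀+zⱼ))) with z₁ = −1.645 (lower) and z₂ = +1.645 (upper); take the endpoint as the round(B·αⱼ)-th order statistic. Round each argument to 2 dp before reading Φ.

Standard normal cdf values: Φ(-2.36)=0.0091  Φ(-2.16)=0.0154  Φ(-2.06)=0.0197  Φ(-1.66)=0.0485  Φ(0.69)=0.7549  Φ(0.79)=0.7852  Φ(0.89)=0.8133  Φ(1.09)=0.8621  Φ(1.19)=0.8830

(18.97, 26.93)

Lower: z₀ + z₁ = -0.253 + (-1.645) = -1.898; 1 − a(z₀+z₁) = 1 − (0.026)(-1.898) = 1.0493; argument = -0.253 + (-1.898)/1.0493 = -2.0617 → -2.06.
α₁ = Φ(-2.06) = 0.0197; rank = round(250 × 0.0197) = 5; θ*₍5₎ = 18.97.
Upper: z₀ + z₂ = 1.392; 1 − a(z₀+z₂) = 0.9638; argument = 1.1913 → 1.19; α₂ = 0.8830; rank = 221; θ*₍221₎ = 26.93.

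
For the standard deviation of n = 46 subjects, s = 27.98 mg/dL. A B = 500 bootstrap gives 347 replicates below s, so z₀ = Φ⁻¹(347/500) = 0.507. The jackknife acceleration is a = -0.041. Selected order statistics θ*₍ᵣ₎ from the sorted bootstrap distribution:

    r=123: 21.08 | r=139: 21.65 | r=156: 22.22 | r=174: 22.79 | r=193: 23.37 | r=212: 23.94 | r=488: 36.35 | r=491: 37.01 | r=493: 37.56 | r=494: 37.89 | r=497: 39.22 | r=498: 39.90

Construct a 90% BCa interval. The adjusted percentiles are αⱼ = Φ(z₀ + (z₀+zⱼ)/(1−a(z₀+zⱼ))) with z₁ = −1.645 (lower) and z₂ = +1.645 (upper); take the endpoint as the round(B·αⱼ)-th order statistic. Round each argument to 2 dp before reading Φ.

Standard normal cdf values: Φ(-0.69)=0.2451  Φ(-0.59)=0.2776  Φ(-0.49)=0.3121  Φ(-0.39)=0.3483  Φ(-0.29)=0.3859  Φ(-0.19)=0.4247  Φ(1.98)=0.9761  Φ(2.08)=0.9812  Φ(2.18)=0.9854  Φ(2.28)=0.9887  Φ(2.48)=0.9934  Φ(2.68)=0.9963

Lower: z₀ + z₁ = 0.507 + (-1.645) = -1.138; 1 − a(z₀+z₁) = 1 − (-0.041)(-1.138) = 0.9533; argument = 0.507 + (-1.138)/0.9533 = -0.6867 → -0.69.
α₁ = Φ(-0.69) = 0.2451; rank = round(500 × 0.2451) = 123; θ*₍123₎ = 21.08.
Upper: z₀ + z₂ = 2.152; 1 − a(z₀+z₂) = 1.0882; argument = 2.4845 → 2.48; α₂ = 0.9934; rank = 497; θ*₍497₎ = 39.22.

(21.08, 39.22)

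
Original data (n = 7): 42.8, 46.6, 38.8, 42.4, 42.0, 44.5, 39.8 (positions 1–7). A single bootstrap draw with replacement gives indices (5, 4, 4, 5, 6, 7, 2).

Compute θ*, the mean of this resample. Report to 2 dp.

θ* = 42.81

Resample values: 42.0, 42.4, 42.4, 42.0, 44.5, 39.8, 46.6.
Mean = (42.0 + 42.4 + 42.4 + 42.0 + 44.5 + 39.8 + 46.6) / 7 = 299.70 / 7 = 42.81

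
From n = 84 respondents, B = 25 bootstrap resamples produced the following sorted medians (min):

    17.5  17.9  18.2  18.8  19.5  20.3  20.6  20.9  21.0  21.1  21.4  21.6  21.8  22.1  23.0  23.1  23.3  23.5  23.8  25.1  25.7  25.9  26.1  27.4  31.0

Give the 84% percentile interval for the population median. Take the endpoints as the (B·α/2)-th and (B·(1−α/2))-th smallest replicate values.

α = 0.16; lower rank = 25 × 0.080 = 2; upper rank = 25 × 0.920 = 23.
The 2nd smallest replicate is 17.9; the 23rd is 26.1.

(17.9, 26.1)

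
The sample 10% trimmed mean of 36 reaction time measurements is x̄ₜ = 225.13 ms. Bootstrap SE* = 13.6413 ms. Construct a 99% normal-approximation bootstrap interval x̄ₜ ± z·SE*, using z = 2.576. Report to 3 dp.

(189.990, 260.270)

Margin = 2.576 × 13.6413 = 35.1400
Interval: 225.13 ± 35.1400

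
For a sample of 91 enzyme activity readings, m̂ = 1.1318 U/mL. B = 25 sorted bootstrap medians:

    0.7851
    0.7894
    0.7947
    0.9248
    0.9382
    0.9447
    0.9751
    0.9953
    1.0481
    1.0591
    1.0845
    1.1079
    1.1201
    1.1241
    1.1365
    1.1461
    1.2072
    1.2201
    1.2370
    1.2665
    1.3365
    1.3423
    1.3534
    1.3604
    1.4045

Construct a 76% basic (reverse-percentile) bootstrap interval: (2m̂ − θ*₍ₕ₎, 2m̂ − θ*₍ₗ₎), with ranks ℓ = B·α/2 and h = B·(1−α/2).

(0.9213, 1.4689)

Percentile endpoints at ranks 3 and 22: θ*₍3₎ = 0.7947, θ*₍22₎ = 1.3423.
Basic interval reflects these around m̂:
  lower = 2 × 1.1318 − 1.3423 = 0.9213
  upper = 2 × 1.1318 − 0.7947 = 1.4689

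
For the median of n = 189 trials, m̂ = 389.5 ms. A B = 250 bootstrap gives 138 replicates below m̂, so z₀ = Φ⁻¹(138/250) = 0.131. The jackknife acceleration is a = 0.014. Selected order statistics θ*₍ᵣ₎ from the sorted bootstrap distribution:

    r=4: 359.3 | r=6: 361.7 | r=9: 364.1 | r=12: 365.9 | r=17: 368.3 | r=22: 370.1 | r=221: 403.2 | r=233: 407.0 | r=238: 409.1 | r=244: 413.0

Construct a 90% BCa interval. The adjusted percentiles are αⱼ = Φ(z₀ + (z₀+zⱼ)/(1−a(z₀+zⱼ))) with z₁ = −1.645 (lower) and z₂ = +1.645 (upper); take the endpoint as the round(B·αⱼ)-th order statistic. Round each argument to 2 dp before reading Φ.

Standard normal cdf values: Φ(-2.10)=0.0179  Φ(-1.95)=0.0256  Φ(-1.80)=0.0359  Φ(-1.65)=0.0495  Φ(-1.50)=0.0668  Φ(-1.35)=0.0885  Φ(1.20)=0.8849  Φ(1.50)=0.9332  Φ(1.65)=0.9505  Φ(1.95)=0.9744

Lower: z₀ + z₁ = 0.131 + (-1.645) = -1.514; 1 − a(z₀+z₁) = 1 − (0.014)(-1.514) = 1.0212; argument = 0.131 + (-1.514)/1.0212 = -1.3516 → -1.35.
α₁ = Φ(-1.35) = 0.0885; rank = round(250 × 0.0885) = 22; θ*₍22₎ = 370.1.
Upper: z₀ + z₂ = 1.776; 1 − a(z₀+z₂) = 0.9751; argument = 1.9523 → 1.95; α₂ = 0.9744; rank = 244; θ*₍244₎ = 413.0.

(370.1, 413.0)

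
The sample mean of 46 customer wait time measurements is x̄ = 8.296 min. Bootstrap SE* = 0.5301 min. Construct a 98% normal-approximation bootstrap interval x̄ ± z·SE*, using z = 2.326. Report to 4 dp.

(7.0630, 9.5290)

Margin = 2.326 × 0.5301 = 1.23301
Interval: 8.296 ± 1.23301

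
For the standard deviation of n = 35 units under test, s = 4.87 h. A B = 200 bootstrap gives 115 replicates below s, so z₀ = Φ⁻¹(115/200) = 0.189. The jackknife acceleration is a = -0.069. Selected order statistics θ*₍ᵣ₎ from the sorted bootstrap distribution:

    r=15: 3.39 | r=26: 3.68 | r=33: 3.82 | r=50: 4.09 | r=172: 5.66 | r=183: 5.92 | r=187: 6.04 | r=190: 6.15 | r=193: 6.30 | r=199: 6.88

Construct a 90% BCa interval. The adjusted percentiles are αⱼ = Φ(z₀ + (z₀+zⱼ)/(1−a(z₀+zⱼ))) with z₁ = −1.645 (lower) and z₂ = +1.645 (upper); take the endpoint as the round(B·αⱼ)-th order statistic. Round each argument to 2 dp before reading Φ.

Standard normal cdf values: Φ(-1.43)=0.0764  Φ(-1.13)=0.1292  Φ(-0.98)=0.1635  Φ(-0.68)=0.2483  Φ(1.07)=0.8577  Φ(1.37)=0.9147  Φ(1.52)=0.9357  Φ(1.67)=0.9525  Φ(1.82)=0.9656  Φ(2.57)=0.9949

(3.39, 6.30)

Lower: z₀ + z₁ = 0.189 + (-1.645) = -1.456; 1 − a(z₀+z₁) = 1 − (-0.069)(-1.456) = 0.8995; argument = 0.189 + (-1.456)/0.8995 = -1.4296 → -1.43.
α₁ = Φ(-1.43) = 0.0764; rank = round(200 × 0.0764) = 15; θ*₍15₎ = 3.39.
Upper: z₀ + z₂ = 1.834; 1 − a(z₀+z₂) = 1.1265; argument = 1.8170 → 1.82; α₂ = 0.9656; rank = 193; θ*₍193₎ = 6.30.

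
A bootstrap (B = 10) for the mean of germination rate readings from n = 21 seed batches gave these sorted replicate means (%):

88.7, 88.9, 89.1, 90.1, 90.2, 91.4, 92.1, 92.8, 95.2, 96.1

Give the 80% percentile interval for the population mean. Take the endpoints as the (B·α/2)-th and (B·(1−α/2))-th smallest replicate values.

α = 0.20; lower rank = 10 × 0.100 = 1; upper rank = 10 × 0.900 = 9.
The 1st smallest replicate is 88.7; the 9th is 95.2.

(88.7, 95.2)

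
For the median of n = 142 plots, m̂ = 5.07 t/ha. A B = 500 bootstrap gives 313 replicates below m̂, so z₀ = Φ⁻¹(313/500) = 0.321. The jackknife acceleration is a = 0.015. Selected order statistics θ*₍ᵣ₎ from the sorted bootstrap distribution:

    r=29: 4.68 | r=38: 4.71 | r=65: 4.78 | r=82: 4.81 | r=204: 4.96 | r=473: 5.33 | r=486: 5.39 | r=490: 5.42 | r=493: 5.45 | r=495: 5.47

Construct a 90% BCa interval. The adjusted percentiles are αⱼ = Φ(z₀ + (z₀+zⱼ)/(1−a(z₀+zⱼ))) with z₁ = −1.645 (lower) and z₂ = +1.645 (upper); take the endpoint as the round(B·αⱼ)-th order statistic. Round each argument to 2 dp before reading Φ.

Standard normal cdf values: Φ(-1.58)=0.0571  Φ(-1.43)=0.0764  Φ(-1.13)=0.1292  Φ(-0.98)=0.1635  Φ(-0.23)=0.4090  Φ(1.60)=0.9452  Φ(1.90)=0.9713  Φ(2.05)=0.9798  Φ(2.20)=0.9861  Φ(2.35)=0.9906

Lower: z₀ + z₁ = 0.321 + (-1.645) = -1.324; 1 − a(z₀+z₁) = 1 − (0.015)(-1.324) = 1.0199; argument = 0.321 + (-1.324)/1.0199 = -0.9772 → -0.98.
α₁ = Φ(-0.98) = 0.1635; rank = round(500 × 0.1635) = 82; θ*₍82₎ = 4.81.
Upper: z₀ + z₂ = 1.966; 1 − a(z₀+z₂) = 0.9705; argument = 2.3467 → 2.35; α₂ = 0.9906; rank = 495; θ*₍495₎ = 5.47.

(4.81, 5.47)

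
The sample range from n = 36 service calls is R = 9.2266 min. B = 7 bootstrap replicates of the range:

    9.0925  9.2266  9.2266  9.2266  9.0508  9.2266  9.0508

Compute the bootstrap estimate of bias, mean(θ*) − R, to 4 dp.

bias = −0.0694

mean(θ*) = (9.0925 + 9.2266 + 9.2266 + 9.2266 + 9.0508 + 9.2266 + 9.0508) / 7 = 9.15721
bias = 9.15721 − 9.2266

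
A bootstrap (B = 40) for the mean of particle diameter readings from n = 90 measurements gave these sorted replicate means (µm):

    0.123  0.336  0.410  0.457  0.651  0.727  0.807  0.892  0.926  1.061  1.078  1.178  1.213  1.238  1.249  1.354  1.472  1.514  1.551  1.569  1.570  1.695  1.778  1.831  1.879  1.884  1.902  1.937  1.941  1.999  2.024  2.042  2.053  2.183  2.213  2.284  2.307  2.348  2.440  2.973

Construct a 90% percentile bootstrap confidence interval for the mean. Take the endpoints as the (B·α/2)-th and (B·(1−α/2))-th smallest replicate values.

α = 0.10; lower rank = 40 × 0.050 = 2; upper rank = 40 × 0.950 = 38.
The 2nd smallest replicate is 0.336; the 38th is 2.348.

(0.336, 2.348)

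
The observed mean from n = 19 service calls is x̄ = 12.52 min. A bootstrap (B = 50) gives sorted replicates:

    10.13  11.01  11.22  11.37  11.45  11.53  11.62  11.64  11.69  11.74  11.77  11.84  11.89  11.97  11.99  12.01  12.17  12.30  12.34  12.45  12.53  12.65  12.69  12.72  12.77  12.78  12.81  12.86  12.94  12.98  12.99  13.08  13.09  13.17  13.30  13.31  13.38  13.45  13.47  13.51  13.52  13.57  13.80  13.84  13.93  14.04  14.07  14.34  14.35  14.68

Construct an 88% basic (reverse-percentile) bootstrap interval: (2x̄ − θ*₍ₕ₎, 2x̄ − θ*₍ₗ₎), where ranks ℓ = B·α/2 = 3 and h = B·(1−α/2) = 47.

Percentile endpoints at ranks 3 and 47: θ*₍3₎ = 11.22, θ*₍47₎ = 14.07.
Basic interval reflects these around x̄:
  lower = 2 × 12.52 − 14.07 = 10.97
  upper = 2 × 12.52 − 11.22 = 13.82

(10.97, 13.82)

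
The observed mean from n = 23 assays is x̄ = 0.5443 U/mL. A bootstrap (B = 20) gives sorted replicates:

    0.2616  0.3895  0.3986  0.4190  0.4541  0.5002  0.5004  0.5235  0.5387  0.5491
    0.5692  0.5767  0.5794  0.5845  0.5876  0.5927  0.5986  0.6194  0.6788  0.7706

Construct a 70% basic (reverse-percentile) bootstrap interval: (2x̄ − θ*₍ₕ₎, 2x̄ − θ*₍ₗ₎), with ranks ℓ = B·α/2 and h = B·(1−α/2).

Percentile endpoints at ranks 3 and 17: θ*₍3₎ = 0.3986, θ*₍17₎ = 0.5986.
Basic interval reflects these around x̄:
  lower = 2 × 0.5443 − 0.5986 = 0.4900
  upper = 2 × 0.5443 − 0.3986 = 0.6900

(0.4900, 0.6900)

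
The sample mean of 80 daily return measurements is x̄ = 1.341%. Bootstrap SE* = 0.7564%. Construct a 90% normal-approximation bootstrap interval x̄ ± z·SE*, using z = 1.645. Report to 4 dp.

(0.0967, 2.5853)

Margin = 1.645 × 0.7564 = 1.24428
Interval: 1.341 ± 1.24428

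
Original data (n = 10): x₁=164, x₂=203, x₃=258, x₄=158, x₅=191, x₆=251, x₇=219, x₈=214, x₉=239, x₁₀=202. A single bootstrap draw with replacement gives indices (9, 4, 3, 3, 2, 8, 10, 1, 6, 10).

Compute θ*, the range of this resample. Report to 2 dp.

Resample values: 239, 158, 258, 258, 203, 214, 202, 164, 251, 202.
Range = 258 − 158 = 100.00

θ* = 100.00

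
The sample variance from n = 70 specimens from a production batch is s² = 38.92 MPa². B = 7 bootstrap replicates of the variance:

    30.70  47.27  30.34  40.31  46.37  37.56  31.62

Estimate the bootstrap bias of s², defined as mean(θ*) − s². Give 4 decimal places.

mean(θ*) = (30.70 + 47.27 + 30.34 + 40.31 + 46.37 + 37.56 + 31.62) / 7 = 37.73857
bias = 37.73857 − 38.92

bias = −1.1814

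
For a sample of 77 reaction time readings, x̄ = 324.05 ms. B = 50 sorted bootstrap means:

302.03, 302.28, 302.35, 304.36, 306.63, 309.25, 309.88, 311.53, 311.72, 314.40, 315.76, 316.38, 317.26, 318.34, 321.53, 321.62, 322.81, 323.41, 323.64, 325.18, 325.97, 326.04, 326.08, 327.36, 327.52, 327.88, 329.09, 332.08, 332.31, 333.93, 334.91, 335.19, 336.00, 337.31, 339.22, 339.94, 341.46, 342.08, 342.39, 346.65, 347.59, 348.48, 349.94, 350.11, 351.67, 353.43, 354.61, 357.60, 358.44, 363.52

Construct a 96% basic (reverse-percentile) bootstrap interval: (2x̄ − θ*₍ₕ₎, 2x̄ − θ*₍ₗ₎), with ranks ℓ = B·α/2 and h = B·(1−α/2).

(289.66, 346.07)

Percentile endpoints at ranks 1 and 49: θ*₍1₎ = 302.03, θ*₍49₎ = 358.44.
Basic interval reflects these around x̄:
  lower = 2 × 324.05 − 358.44 = 289.66
  upper = 2 × 324.05 − 302.03 = 346.07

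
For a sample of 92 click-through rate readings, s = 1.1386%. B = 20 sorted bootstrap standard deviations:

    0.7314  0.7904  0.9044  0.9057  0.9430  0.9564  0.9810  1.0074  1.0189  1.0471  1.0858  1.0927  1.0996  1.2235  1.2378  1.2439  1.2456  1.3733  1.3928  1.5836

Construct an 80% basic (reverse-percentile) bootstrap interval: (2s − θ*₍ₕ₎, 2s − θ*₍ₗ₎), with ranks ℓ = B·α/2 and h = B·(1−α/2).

Percentile endpoints at ranks 2 and 18: θ*₍2₎ = 0.7904, θ*₍18₎ = 1.3733.
Basic interval reflects these around s:
  lower = 2 × 1.1386 − 1.3733 = 0.9039
  upper = 2 × 1.1386 − 0.7904 = 1.4868

(0.9039, 1.4868)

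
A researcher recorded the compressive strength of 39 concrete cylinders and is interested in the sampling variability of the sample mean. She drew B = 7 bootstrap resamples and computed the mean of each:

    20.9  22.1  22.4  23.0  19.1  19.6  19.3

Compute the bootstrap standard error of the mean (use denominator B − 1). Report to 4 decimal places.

SE* = 1.6119

Bootstrap SE is the standard deviation of the 7 replicate means.
Mean of replicates: (20.9 + 22.1 + 22.4 + 23.0 + 19.1 + 19.6 + 19.3) / 7 = 146.40000 / 7 = 20.91429
Sum of squared deviations: (−0.01429)² + (+1.18571)² + (+1.48571)² + (+2.08571)² + (−1.81429)² + (−1.31429)² + (−1.61429)² = 15.58857
Variance = 15.58857 / 6 = 2.59810
SE* = √2.59810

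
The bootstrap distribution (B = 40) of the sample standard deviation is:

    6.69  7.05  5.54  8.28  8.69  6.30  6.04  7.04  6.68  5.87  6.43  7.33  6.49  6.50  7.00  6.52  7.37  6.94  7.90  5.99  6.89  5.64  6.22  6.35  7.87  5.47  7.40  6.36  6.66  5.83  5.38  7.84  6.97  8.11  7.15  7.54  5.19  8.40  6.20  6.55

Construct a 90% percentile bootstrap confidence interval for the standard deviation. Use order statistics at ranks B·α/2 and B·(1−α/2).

(5.38, 8.28)

Sorted replicates: 5.19, 5.38, 5.47, 5.54, 5.64, 5.83, 5.87, 5.99, 6.04, 6.20, 6.22, 6.30, 6.35, 6.36, 6.43, 6.49, 6.50, 6.52, 6.55, 6.66, 6.68, 6.69, 6.89, 6.94, 6.97, 7.00, 7.04, 7.05, 7.15, 7.33, 7.37, 7.40, 7.54, 7.84, 7.87, 7.90, 8.11, 8.28, 8.40, 8.69
α = 0.10; lower rank = 40 × 0.050 = 2; upper rank = 40 × 0.950 = 38.
The 2nd smallest replicate is 5.38; the 38th is 8.28.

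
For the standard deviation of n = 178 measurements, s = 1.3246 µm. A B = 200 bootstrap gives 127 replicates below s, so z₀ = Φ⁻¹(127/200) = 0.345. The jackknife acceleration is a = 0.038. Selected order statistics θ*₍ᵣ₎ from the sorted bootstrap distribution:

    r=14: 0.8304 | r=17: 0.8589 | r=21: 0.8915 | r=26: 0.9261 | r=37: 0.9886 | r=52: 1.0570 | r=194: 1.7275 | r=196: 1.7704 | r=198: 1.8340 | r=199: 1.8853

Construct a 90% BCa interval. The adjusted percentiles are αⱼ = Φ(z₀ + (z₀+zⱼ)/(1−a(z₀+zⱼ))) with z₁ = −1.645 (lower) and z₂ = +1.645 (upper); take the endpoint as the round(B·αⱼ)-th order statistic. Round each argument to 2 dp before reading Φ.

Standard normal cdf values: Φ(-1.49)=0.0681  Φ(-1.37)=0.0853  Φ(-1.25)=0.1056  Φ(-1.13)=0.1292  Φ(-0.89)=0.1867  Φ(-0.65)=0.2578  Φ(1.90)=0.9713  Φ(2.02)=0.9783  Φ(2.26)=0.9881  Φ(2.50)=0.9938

(0.9886, 1.8853)

Lower: z₀ + z₁ = 0.345 + (-1.645) = -1.300; 1 − a(z₀+z₁) = 1 − (0.038)(-1.300) = 1.0494; argument = 0.345 + (-1.300)/1.0494 = -0.8938 → -0.89.
α₁ = Φ(-0.89) = 0.1867; rank = round(200 × 0.1867) = 37; θ*₍37₎ = 0.9886.
Upper: z₀ + z₂ = 1.990; 1 − a(z₀+z₂) = 0.9244; argument = 2.4978 → 2.50; α₂ = 0.9938; rank = 199; θ*₍199₎ = 1.8853.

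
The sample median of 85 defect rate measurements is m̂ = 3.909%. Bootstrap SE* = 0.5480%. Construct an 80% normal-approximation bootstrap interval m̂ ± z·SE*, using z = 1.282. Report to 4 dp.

Margin = 1.282 × 0.5480 = 0.70254
Interval: 3.909 ± 0.70254

(3.2065, 4.6115)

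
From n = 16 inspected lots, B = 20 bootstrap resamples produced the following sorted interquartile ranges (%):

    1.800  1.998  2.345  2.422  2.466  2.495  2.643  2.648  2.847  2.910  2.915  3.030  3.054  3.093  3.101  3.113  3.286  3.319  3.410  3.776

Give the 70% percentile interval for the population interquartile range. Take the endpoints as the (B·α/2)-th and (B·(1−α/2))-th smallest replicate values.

(2.345, 3.286)

α = 0.30; lower rank = 20 × 0.150 = 3; upper rank = 20 × 0.850 = 17.
The 3rd smallest replicate is 2.345; the 17th is 3.286.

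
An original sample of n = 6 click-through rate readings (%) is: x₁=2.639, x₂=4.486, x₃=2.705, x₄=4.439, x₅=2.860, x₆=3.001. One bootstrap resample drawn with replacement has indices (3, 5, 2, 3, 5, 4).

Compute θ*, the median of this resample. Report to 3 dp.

Resample values: 2.705, 2.860, 4.486, 2.705, 2.860, 4.439.
Sorted: 2.705, 2.705, 2.860, 2.860, 4.439, 4.486
Median = average of the two middle values = 2.860

θ* = 2.860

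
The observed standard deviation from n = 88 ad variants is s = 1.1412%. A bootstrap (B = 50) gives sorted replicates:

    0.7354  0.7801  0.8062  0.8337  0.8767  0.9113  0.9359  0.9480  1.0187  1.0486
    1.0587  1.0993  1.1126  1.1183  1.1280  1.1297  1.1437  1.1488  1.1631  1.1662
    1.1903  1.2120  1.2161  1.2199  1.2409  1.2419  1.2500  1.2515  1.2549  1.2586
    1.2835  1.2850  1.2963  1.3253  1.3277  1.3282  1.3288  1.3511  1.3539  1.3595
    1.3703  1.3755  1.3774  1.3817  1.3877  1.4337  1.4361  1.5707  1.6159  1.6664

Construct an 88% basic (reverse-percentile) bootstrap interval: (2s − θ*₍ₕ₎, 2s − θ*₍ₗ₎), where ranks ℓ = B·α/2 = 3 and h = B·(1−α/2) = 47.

Percentile endpoints at ranks 3 and 47: θ*₍3₎ = 0.8062, θ*₍47₎ = 1.4361.
Basic interval reflects these around s:
  lower = 2 × 1.1412 − 1.4361 = 0.8463
  upper = 2 × 1.1412 − 0.8062 = 1.4762

(0.8463, 1.4762)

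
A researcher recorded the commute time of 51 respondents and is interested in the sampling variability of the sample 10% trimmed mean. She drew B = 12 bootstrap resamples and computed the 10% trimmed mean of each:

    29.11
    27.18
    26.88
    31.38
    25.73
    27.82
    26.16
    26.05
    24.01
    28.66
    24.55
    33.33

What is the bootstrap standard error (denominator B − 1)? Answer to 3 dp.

Bootstrap SE is the standard deviation of the 12 replicate 10% trimmed means.
Mean of replicates: (29.11 + 27.18 + 26.88 + 31.38 + 25.73 + 27.82 + 26.16 + 26.05 + 24.01 + 28.66 + 24.55 + 33.33) / 12 = 330.8600 / 12 = 27.5717
Sum of squared deviations: (+1.5383)² + (−0.3917)² + (−0.6917)² + (+3.8083)² + (−1.8417)² + (+0.2483)² + (−1.4117)² + (−1.5217)² + (−3.5617)² + (+1.0883)² + (−3.0217)² + (+5.7583)² = 81.4222
Variance = 81.4222 / 11 = 7.4020
SE* = √7.4020

SE* = 2.721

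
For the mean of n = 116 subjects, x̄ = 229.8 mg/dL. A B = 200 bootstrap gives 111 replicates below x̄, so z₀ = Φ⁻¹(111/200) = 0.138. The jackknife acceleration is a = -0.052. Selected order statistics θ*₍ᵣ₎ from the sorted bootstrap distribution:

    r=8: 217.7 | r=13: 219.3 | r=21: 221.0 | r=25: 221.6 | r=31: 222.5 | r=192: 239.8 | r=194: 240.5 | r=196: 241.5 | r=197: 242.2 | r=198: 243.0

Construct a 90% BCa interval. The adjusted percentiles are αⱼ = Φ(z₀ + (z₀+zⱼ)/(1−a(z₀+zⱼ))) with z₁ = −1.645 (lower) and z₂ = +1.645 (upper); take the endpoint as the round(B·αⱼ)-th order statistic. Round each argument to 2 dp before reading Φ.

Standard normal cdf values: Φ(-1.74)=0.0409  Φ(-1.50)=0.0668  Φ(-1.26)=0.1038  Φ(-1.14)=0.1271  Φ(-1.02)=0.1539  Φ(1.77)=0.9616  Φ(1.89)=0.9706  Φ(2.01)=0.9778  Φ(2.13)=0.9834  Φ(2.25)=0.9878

Lower: z₀ + z₁ = 0.138 + (-1.645) = -1.507; 1 − a(z₀+z₁) = 1 − (-0.052)(-1.507) = 0.9216; argument = 0.138 + (-1.507)/0.9216 = -1.4971 → -1.50.
α₁ = Φ(-1.50) = 0.0668; rank = round(200 × 0.0668) = 13; θ*₍13₎ = 219.3.
Upper: z₀ + z₂ = 1.783; 1 − a(z₀+z₂) = 1.0927; argument = 1.7697 → 1.77; α₂ = 0.9616; rank = 192; θ*₍192₎ = 239.8.

(219.3, 239.8)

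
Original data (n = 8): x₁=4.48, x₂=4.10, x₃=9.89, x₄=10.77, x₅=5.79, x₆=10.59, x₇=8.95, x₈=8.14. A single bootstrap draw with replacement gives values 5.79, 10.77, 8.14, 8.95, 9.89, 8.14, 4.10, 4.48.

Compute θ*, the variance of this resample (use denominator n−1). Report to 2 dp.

θ* = 6.13

Mean = 7.5325; sum of squared deviations = 42.9228
s² = 42.9228 / 7 = 6.1318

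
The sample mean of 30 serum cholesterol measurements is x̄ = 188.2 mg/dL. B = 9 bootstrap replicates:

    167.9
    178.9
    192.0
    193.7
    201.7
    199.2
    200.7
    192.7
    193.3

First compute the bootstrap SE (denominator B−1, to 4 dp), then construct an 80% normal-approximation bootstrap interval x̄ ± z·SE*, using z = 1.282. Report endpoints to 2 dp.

(174.07, 202.33)

Mean of replicates = 191.1222; sum of squared deviations = 972.1756; SE* = √(972.1756/8) = 11.0237
Margin = 1.282 × 11.0237 = 14.132
Interval: 188.2 ± 14.132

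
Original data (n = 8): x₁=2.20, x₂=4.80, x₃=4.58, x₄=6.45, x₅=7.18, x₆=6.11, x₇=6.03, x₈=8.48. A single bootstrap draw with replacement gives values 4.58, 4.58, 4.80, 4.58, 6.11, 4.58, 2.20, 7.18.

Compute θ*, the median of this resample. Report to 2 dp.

θ* = 4.58

Sorted: 2.20, 4.58, 4.58, 4.58, 4.58, 4.80, 6.11, 7.18
Median = average of the two middle values = 4.58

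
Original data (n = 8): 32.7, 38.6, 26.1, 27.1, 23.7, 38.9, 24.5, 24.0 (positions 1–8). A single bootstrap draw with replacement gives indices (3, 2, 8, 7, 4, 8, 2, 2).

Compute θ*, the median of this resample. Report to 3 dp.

θ* = 26.600

Resample values: 26.1, 38.6, 24.0, 24.5, 27.1, 24.0, 38.6, 38.6.
Sorted: 24.0, 24.0, 24.5, 26.1, 27.1, 38.6, 38.6, 38.6
Median = average of the two middle values = 26.600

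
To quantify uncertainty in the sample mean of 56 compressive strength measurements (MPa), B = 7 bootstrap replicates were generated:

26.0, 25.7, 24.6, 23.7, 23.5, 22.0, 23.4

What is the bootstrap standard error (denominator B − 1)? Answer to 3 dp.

Bootstrap SE is the standard deviation of the 7 replicate means.
Mean of replicates: (26.0 + 25.7 + 24.6 + 23.7 + 23.5 + 22.0 + 23.4) / 7 = 168.9000 / 7 = 24.1286
Sum of squared deviations: (+1.8714)² + (+1.5714)² + (+0.4714)² + (−0.4286)² + (−0.6286)² + (−2.1286)² + (−0.7286)² = 11.8343
Variance = 11.8343 / 6 = 1.9724
SE* = √1.9724

SE* = 1.404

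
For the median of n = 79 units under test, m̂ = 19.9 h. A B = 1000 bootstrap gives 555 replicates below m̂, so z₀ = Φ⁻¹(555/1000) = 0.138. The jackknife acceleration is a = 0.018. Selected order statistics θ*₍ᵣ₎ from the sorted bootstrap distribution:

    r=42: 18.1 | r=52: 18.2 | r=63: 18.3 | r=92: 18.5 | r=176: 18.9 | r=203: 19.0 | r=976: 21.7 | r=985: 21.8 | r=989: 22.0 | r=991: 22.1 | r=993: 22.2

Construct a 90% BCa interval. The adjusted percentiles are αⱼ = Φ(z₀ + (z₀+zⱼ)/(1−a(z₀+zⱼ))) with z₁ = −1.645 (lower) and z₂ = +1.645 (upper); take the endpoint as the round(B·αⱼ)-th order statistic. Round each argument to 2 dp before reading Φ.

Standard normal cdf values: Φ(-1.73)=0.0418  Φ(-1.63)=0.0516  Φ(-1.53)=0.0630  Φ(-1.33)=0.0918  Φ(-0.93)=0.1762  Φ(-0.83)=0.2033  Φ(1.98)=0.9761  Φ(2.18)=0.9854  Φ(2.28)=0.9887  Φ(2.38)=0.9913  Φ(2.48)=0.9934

(18.5, 21.7)

Lower: z₀ + z₁ = 0.138 + (-1.645) = -1.507; 1 − a(z₀+z₁) = 1 − (0.018)(-1.507) = 1.0271; argument = 0.138 + (-1.507)/1.0271 = -1.3292 → -1.33.
α₁ = Φ(-1.33) = 0.0918; rank = round(1000 × 0.0918) = 92; θ*₍92₎ = 18.5.
Upper: z₀ + z₂ = 1.783; 1 − a(z₀+z₂) = 0.9679; argument = 1.9801 → 1.98; α₂ = 0.9761; rank = 976; θ*₍976₎ = 21.7.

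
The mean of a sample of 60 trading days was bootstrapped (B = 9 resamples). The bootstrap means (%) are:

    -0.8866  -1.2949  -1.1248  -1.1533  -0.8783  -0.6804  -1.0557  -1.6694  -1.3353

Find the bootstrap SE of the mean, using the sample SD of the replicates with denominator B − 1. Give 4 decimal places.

SE* = 0.2937

Bootstrap SE is the standard deviation of the 9 replicate means.
Mean of replicates: ((-0.8866) + (-1.2949) + (-1.1248) + (-1.1533) + (-0.8783) + (-0.6804) + (-1.0557) + (-1.6694) + (-1.3353)) / 9 = -10.07870 / 9 = -1.11986
Sum of squared deviations: (+0.23326)² + (−0.17504)² + (−0.00494)² + (−0.03344)² + (+0.24156)² + (+0.43946)² + (+0.06416)² + (−0.54954)² + (−0.21544)² = 0.69019
Variance = 0.69019 / 8 = 0.08627
SE* = √0.08627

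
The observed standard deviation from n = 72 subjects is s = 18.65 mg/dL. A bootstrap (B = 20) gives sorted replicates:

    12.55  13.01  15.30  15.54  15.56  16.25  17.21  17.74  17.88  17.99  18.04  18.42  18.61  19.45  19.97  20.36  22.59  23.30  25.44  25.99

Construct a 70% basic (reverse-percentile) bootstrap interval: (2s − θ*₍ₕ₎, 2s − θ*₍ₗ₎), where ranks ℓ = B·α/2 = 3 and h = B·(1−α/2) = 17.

Percentile endpoints at ranks 3 and 17: θ*₍3₎ = 15.30, θ*₍17₎ = 22.59.
Basic interval reflects these around s:
  lower = 2 × 18.65 − 22.59 = 14.71
  upper = 2 × 18.65 − 15.30 = 22.00

(14.71, 22.00)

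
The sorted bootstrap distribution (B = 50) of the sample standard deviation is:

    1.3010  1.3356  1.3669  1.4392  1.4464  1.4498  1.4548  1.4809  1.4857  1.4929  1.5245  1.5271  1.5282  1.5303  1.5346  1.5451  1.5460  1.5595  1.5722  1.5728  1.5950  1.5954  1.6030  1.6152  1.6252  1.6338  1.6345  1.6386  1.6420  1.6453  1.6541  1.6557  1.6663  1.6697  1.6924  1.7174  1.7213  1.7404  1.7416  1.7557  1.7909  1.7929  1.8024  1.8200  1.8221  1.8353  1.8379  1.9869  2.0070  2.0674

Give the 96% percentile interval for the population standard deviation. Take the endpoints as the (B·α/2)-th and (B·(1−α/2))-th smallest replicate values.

α = 0.04; lower rank = 50 × 0.020 = 1; upper rank = 50 × 0.980 = 49.
The 1st smallest replicate is 1.3010; the 49th is 2.0070.

(1.3010, 2.0070)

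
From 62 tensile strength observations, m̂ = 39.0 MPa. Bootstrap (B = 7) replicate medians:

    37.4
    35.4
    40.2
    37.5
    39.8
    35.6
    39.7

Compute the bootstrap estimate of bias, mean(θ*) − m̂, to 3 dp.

bias = −1.057

mean(θ*) = (37.4 + 35.4 + 40.2 + 37.5 + 39.8 + 35.6 + 39.7) / 7 = 37.9429
bias = 37.9429 − 39.0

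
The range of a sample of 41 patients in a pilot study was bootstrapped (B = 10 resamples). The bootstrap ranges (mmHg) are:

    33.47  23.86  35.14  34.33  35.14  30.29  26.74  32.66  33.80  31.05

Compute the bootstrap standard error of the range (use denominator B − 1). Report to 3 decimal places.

Bootstrap SE is the standard deviation of the 10 replicate ranges.
Mean of replicates: (33.47 + 23.86 + 35.14 + 34.33 + 35.14 + 30.29 + 26.74 + 32.66 + 33.80 + 31.05) / 10 = 316.4800 / 10 = 31.6480
Sum of squared deviations: (+1.8220)² + (−7.7880)² + (+3.4920)² + (+2.6820)² + (+3.4920)² + (−1.3580)² + (−4.9080)² + (+1.0120)² + (+2.1520)² + (−0.5980)² = 127.4994
Variance = 127.4994 / 9 = 14.1666
SE* = √14.1666

SE* = 3.764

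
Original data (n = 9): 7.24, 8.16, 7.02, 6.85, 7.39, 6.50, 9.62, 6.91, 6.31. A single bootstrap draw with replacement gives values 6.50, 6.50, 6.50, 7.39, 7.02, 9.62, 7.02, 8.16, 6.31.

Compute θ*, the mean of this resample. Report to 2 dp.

Mean = (6.50 + 6.50 + 6.50 + 7.39 + 7.02 + 9.62 + 7.02 + 8.16 + 6.31) / 9 = 65.020 / 9 = 7.22

θ* = 7.22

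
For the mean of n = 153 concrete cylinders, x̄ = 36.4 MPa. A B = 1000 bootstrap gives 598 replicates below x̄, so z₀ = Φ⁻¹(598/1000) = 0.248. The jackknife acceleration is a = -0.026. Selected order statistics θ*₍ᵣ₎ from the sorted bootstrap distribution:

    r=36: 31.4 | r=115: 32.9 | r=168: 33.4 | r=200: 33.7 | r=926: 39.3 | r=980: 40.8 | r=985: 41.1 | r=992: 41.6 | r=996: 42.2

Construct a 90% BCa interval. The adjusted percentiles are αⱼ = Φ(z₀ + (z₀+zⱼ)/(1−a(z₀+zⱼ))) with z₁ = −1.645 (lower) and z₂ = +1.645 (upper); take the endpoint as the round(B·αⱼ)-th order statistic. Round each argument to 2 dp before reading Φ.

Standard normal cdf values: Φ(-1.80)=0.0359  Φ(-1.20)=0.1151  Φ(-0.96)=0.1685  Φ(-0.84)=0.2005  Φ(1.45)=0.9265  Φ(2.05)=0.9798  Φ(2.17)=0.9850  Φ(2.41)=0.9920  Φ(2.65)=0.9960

(32.9, 40.8)

Lower: z₀ + z₁ = 0.248 + (-1.645) = -1.397; 1 − a(z₀+z₁) = 1 − (-0.026)(-1.397) = 0.9637; argument = 0.248 + (-1.397)/0.9637 = -1.2017 → -1.20.
α₁ = Φ(-1.20) = 0.1151; rank = round(1000 × 0.1151) = 115; θ*₍115₎ = 32.9.
Upper: z₀ + z₂ = 1.893; 1 − a(z₀+z₂) = 1.0492; argument = 2.0522 → 2.05; α₂ = 0.9798; rank = 980; θ*₍980₎ = 40.8.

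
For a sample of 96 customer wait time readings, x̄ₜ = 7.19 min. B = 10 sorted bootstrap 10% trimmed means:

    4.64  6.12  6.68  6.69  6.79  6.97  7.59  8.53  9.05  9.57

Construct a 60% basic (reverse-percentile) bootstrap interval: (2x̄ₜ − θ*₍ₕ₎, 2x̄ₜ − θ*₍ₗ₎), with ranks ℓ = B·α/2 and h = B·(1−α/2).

Percentile endpoints at ranks 2 and 8: θ*₍2₎ = 6.12, θ*₍8₎ = 8.53.
Basic interval reflects these around x̄ₜ:
  lower = 2 × 7.19 − 8.53 = 5.85
  upper = 2 × 7.19 − 6.12 = 8.26

(5.85, 8.26)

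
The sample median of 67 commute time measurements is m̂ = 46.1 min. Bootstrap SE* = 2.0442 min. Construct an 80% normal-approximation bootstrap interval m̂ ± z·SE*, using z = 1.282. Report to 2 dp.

Margin = 1.282 × 2.0442 = 2.621
Interval: 46.1 ± 2.621

(43.48, 48.72)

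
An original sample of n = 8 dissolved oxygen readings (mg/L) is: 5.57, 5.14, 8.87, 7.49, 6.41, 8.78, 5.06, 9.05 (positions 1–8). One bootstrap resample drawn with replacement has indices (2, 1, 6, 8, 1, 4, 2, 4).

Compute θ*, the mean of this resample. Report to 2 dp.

Resample values: 5.14, 5.57, 8.78, 9.05, 5.57, 7.49, 5.14, 7.49.
Mean = (5.14 + 5.57 + 8.78 + 9.05 + 5.57 + 7.49 + 5.14 + 7.49) / 8 = 54.230 / 8 = 6.78

θ* = 6.78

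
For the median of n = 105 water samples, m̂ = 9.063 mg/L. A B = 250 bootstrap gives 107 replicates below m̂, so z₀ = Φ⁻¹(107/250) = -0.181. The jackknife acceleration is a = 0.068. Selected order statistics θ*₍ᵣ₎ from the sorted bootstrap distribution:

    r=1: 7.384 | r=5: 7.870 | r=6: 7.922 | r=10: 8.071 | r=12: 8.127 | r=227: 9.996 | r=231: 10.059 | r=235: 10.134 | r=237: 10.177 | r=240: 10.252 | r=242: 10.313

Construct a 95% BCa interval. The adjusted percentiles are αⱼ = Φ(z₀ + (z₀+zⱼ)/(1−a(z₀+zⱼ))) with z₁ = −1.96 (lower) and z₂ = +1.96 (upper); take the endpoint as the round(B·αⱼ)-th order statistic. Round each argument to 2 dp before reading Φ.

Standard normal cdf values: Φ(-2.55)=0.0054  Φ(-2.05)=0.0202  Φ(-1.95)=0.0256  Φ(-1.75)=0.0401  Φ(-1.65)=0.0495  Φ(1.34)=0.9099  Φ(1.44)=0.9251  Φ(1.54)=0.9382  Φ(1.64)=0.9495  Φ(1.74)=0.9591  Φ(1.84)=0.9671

(7.870, 10.313)

Lower: z₀ + z₁ = -0.181 + (-1.960) = -2.141; 1 − a(z₀+z₁) = 1 − (0.068)(-2.141) = 1.1456; argument = -0.181 + (-2.141)/1.1456 = -2.0499 → -2.05.
α₁ = Φ(-2.05) = 0.0202; rank = round(250 × 0.0202) = 5; θ*₍5₎ = 7.870.
Upper: z₀ + z₂ = 1.779; 1 − a(z₀+z₂) = 0.8790; argument = 1.8428 → 1.84; α₂ = 0.9671; rank = 242; θ*₍242₎ = 10.313.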